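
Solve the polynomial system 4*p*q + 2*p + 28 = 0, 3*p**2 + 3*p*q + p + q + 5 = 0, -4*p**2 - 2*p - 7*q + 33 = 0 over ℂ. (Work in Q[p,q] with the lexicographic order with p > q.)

Compute a lex Gröbner basis by Buchberger's algorithm.
f_1 = 4*p*q + 2*p + 28, LT = p*q.
f_2 = 3*p**2 + 3*p*q + p + q + 5, LT = p**2.
f_3 = -4*p**2 - 2*p - 7*q + 33, LT = p**2.

S(f_1,f_2): lcm = p**2*q. S = 1/2*p**2 - p*q**2 - 1/3*p*q + 7*p - 1/3*q**2 - 5/3*q.
  reduce S modulo (f_1, f_2, f_3):
  remainder 7*p - 1/3*q**2 + 31/6*q + 3/2 ≠ 0; add h_4 = 7*p - 1/3*q**2 + 31/6*q + 3/2 to the basis.

S(f_1,f_3): lcm = p**2*q. S = 1/2*p**2 - 1/2*p*q + 7*p - 7/4*q**2 + 33/4*q.
  reduce S modulo (f_1, f_2, f_3, h_4):
  remainder -353/252*q**2 + 673/252*q + 193/42 ≠ 0; add h_5 = -353/252*q**2 + 673/252*q + 193/42 to the basis.

S(f_2,f_3): lcm = p**2. S = p*q - 1/6*p - 17/12*q + 119/12.
  reduce S modulo (f_1, f_2, f_3, h_4, h_5):
  remainder -1391/1412*q + 4173/1412 ≠ 0; add h_6 = -1391/1412*q + 4173/1412 to the basis.

The other S-polynomials (S(f_1,h_4), S(f_2,h_4), S(f_3,h_4), S(f_1,h_5), S(f_2,h_5), S(f_3,h_5), S(h_4,h_5), S(f_1,h_6), S(f_2,h_6), S(f_3,h_6), S(h_4,h_6), S(h_5,h_6)) all reduce to 0 modulo the current basis, so we have a Gröbner basis.
Inter-reduce: drop elements whose leading term is divisible by another's, tail-reduce, and make monic.
Reduced Gröbner basis: {p + 2, q - 3}.

Since the basis is lex-ordered, q - 3 is univariate in q. Its roots are {3}. Back-substituting each root into the other basis elements fixes the other coordinates.
  q = 3: the earlier basis element becomes p + 2 = 0, giving p = -2 — point (-2, 3).

{(-2, 3)}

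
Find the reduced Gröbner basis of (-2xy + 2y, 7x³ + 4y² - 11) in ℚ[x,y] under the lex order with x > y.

G = {x³ + 4/7y² - 11/7, xy - y, y³ - y}

The reduced Gröbner basis is the canonical form of the ideal for this ordering.

f_1 = -2xy + 2y, LT = xy.
f_2 = 7x³ + 4y² - 11, LT = x³.

S(f_1,f_2): lcm = x³y. S = -x²y - 4/7y³ + 11/7y.
  leading term x²y: subtract (½x)·f_1 from -x²y - 4/7y³ + 11/7y → -xy - 4/7y³ + 11/7y
  leading term xy: subtract (½)·f_1 from -xy - 4/7y³ + 11/7y → -4/7y³ + 4/7y
  leading term y³: no divisor's leading term divides it; move -4/7y³ to the remainder.
  leading term y: no divisor's leading term divides it; move 4/7y to the remainder.
  remainder -4/7y³ + 4/7y ≠ 0; add g_3 = -4/7y³ + 4/7y to the basis.

S(f_1,g_3): lcm = xy³. S = xy - y³.
  leading term xy: subtract (-½)·f_1 from xy - y³ → -y³ + y
  leading term y³: subtract (7/4)·g_3 from -y³ + y → 0
  remainder 0.

S(f_2,g_3): leading monomials are coprime, so the S-polynomial reduces to 0 (Buchberger's first criterion).
Every S-polynomial of the final basis reduces to 0, so we have a Gröbner basis.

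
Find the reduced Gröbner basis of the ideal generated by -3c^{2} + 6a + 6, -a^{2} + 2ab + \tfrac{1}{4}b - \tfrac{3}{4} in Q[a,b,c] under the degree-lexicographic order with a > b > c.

G = {a^{2} - 2ab - \tfrac{1}{4}b + \tfrac{3}{4}, c^{2} - 2a - 2}

The reduced Gröbner basis is the canonical form of the ideal for this ordering.

f_1 = -3c^{2} + 6a + 6, LT = c^{2}.
f_2 = -a^{2} + 2ab + \tfrac{1}{4}b - \tfrac{3}{4}, LT = a^{2}.

The S-polynomials (S(f_1,f_2)) all reduce to 0 modulo the current basis, so we have a Gröbner basis.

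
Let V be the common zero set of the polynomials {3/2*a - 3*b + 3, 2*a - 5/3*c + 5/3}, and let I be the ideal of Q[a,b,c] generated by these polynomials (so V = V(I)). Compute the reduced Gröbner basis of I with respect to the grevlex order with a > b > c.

G = {a - 5/6*c + 5/6, b - 5/12*c - 7/12}

f_1 = 3/2*a - 3*b + 3, LT = a.
f_2 = 2*a - 5/3*c + 5/3, LT = a.

S(f_1,f_2): lcm = a. S = -2*b + 5/6*c + 7/6.
  leading term b: no divisor's leading term divides it; move -2*b to the remainder.
  leading term c: no divisor's leading term divides it; move 5/6*c to the remainder.
  leading term 1: no divisor's leading term divides it; move 7/6 to the remainder.
  remainder -2*b + 5/6*c + 7/6 ≠ 0; add g_3 = -2*b + 5/6*c + 7/6 to the basis.

S(f_1,g_3): leading monomials are coprime, so the S-polynomial reduces to 0 (Buchberger's first criterion).
S(f_2,g_3): leading monomials are coprime, so the S-polynomial reduces to 0 (Buchberger's first criterion).
Every S-polynomial of the final basis reduces to 0, so we have a Gröbner basis.
Inter-reduce: drop elements whose leading term is divisible by another's, tail-reduce, and make monic.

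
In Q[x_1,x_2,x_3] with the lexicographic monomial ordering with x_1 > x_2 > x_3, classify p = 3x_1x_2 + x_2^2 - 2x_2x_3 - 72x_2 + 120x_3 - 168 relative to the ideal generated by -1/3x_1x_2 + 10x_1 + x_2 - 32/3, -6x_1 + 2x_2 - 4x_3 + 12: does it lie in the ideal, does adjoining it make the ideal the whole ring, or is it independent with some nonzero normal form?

First compute the reduced Gröbner basis of I by Buchberger's algorithm.
f_1 = -1/3x_1x_2 + 10x_1 + x_2 - 32/3, LT = x_1x_2.
f_2 = -6x_1 + 2x_2 - 4x_3 + 12, LT = x_1.

S(f_1,f_2): lcm = x_1x_2. S = -30x_1 + 1/3x_2^2 - 2/3x_2x_3 - x_2 + 32.
  reduce S modulo (f_1, f_2):
  remainder 1/3x_2^2 - 2/3x_2x_3 - 11x_2 + 20x_3 - 28 ≠ 0; add h_3 = 1/3x_2^2 - 2/3x_2x_3 - 11x_2 + 20x_3 - 28 to the basis.

The other S-polynomials (S(f_1,h_3), S(f_2,h_3)) all reduce to 0 modulo the current basis, so we have a Gröbner basis.
Inter-reduce: drop elements whose leading term is divisible by another's, tail-reduce, and make monic.
Reduced Gröbner basis: {x_1 - 1/3x_2 + 2/3x_3 - 2, x_2^2 - 2x_2x_3 - 33x_2 + 60x_3 - 84}.
Label its elements g_1 = x_1 - 1/3x_2 + 2/3x_3 - 2, g_2 = x_2^2 - 2x_2x_3 - 33x_2 + 60x_3 - 84.

Reduce p = 3x_1x_2 + x_2^2 - 2x_2x_3 - 72x_2 + 120x_3 - 168 modulo G:
  leading term x_1x_2: subtract (3x_2)·g_1 from 3x_1x_2 + x_2^2 - 2x_2x_3 - 72x_2 + 120x_3 - 168 → 2x_2^2 - 4x_2x_3 - 66x_2 + 120x_3 - 168
  leading term x_2^2: subtract (2)·g_2 from 2x_2^2 - 4x_2x_3 - 66x_2 + 120x_3 - 168 → 0
  normal form = 0.
Since the normal form is 0, p ∈ I.

3x_1x_2 + x_2^2 - 2x_2x_3 - 72x_2 + 120x_3 - 168 lies in I (it reduces to 0).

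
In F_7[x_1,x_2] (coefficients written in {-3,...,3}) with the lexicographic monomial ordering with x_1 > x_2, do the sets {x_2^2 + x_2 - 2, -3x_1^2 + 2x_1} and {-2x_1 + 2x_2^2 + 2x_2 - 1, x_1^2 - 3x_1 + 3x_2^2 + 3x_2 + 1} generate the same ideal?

No, the ideals differ.

Two ideals are equal iff their reduced Gröbner bases coincide (the reduced basis is unique for a fixed ordering).
Buchberger on the first generating set:
f_1 = x_2^2 + x_2 - 2, LT = x_2^2.
f_2 = -3x_1^2 + 2x_1, LT = x_1^2.

The S-polynomials (S(f_1,f_2)) all reduce to 0 modulo the current basis, so we have a Gröbner basis.
Inter-reduce: drop elements whose leading term is divisible by another's, tail-reduce, and make monic.
Reduced Gröbner basis: {x_1^2 - 3x_1, x_2^2 + x_2 - 2}.

Buchberger on the second generating set:
h_1 = -2x_1 + 2x_2^2 + 2x_2 - 1, LT = x_1.
h_2 = x_1^2 - 3x_1 + 3x_2^2 + 3x_2 + 1, LT = x_1^2.

S(h_1,h_2): lcm = x_1^2. S = -x_1x_2^2 - x_1x_2 - 3x_2^2 - 3x_2 - 1.
  reduce S modulo (h_1, h_2):
  remainder -x_2^4 - 2x_2^3 + x_2 - 1 ≠ 0; add k_3 = -x_2^4 - 2x_2^3 + x_2 - 1 to the basis.

The other S-polynomials (S(h_1,k_3), S(h_2,k_3)) all reduce to 0 modulo the current basis, so we have a Gröbner basis.
Inter-reduce: drop elements whose leading term is divisible by another's, tail-reduce, and make monic.
Reduced Gröbner basis: {x_1 - x_2^2 - x_2 - 3, x_2^4 + 2x_2^3 - x_2 + 1}.

Since the reduced bases disagree, the two ideals are not the same.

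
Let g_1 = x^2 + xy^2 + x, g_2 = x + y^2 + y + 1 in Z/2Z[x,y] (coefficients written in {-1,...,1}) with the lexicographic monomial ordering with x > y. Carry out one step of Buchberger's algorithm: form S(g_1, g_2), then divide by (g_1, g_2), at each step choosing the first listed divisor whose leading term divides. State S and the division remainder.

lcm(LM(g_1), LM(g_2)) = x^2.
S = (lcm/LT(g_1))·g_1 − (lcm/LT(g_2))·g_2 = xy.
Reduce S modulo (g_1, g_2) in that order:
  leading term xy: subtract (y)·g_2 from xy → y^3 + y^2 + y
  leading term y^3: no divisor's leading term divides it; move y^3 to the remainder.
  leading term y^2: no divisor's leading term divides it; move y^2 to the remainder.
  leading term y: no divisor's leading term divides it; move y to the remainder.
The remainder y^3 + y^2 + y is nonzero, so it would be added as the next basis element.

S(g_1, g_2) = xy; remainder on division = y^3 + y^2 + y.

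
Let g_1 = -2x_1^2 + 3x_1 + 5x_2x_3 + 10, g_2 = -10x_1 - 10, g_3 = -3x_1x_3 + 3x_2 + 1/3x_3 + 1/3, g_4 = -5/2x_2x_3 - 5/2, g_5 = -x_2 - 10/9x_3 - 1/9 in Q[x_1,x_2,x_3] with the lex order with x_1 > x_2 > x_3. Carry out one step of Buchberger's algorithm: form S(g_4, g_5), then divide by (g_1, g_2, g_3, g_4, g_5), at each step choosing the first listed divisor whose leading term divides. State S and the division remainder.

lcm(LM(g_4), LM(g_5)) = x_2x_3.
S = (lcm/LT(g_4))·g_4 − (lcm/LT(g_5))·g_5 = -10/9x_3^2 - 1/9x_3 + 1.
Reduce S modulo (g_1, g_2, g_3, g_4, g_5) in that order:
  leading term x_3^2: no divisor's leading term divides it; move -10/9x_3^2 to the remainder.
  leading term x_3: no divisor's leading term divides it; move -1/9x_3 to the remainder.
  leading term 1: no divisor's leading term divides it; move 1 to the remainder.
The remainder -10/9x_3^2 - 1/9x_3 + 1 is nonzero, so it would be added as the next basis element.

S(g_4, g_5) = -10/9x_3^2 - 1/9x_3 + 1; remainder on division = -10/9x_3^2 - 1/9x_3 + 1.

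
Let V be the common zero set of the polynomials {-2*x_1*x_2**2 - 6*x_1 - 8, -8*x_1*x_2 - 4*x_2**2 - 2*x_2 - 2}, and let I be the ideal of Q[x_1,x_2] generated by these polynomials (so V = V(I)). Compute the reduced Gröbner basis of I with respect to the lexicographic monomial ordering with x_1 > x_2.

f_1 = -2*x_1*x_2**2 - 6*x_1 - 8, LT = x_1*x_2**2.
f_2 = -8*x_1*x_2 - 4*x_2**2 - 2*x_2 - 2, LT = x_1*x_2.

S(f_1,f_2): lcm = x_1*x_2**2. S = 3*x_1 - 1/2*x_2**3 - 1/4*x_2**2 - 1/4*x_2 + 4.
  leading term x_1: no divisor's leading term divides it; move 3*x_1 to the remainder.
  leading term x_2**3: no divisor's leading term divides it; move -1/2*x_2**3 to the remainder.
  leading term x_2**2: no divisor's leading term divides it; move -1/4*x_2**2 to the remainder.
  leading term x_2: no divisor's leading term divides it; move -1/4*x_2 to the remainder.
  leading term 1: no divisor's leading term divides it; move 4 to the remainder.
  remainder 3*x_1 - 1/2*x_2**3 - 1/4*x_2**2 - 1/4*x_2 + 4 ≠ 0; add g_3 = 3*x_1 - 1/2*x_2**3 - 1/4*x_2**2 - 1/4*x_2 + 4 to the basis.

S(f_1,g_3): lcm = x_1*x_2**2. S = 3*x_1 + 1/6*x_2**5 + 1/12*x_2**4 + 1/12*x_2**3 - 4/3*x_2**2 + 4.
  leading term x_1: subtract (1)·g_3 from 3*x_1 + 1/6*x_2**5 + 1/12*x_2**4 + 1/12*x_2**3 - 4/3*x_2**2 + 4 → 1/6*x_2**5 + 1/12*x_2**4 + 7/12*x_2**3 - 13/12*x_2**2 + 1/4*x_2
  leading term x_2**5: no divisor's leading term divides it; move 1/6*x_2**5 to the remainder.
  leading term x_2**4: no divisor's leading term divides it; move 1/12*x_2**4 to the remainder.
  leading term x_2**3: no divisor's leading term divides it; move 7/12*x_2**3 to the remainder.
  leading term x_2**2: no divisor's leading term divides it; move -13/12*x_2**2 to the remainder.
  leading term x_2: no divisor's leading term divides it; move 1/4*x_2 to the remainder.
  remainder 1/6*x_2**5 + 1/12*x_2**4 + 7/12*x_2**3 - 13/12*x_2**2 + 1/4*x_2 ≠ 0; add g_4 = 1/6*x_2**5 + 1/12*x_2**4 + 7/12*x_2**3 - 13/12*x_2**2 + 1/4*x_2 to the basis.

S(f_2,g_3): lcm = x_1*x_2. S = 1/6*x_2**4 + 1/12*x_2**3 + 7/12*x_2**2 - 13/12*x_2 + 1/4.
  leading term x_2**4: no divisor's leading term divides it; move 1/6*x_2**4 to the remainder.
  leading term x_2**3: no divisor's leading term divides it; move 1/12*x_2**3 to the remainder.
  leading term x_2**2: no divisor's leading term divides it; move 7/12*x_2**2 to the remainder.
  leading term x_2: no divisor's leading term divides it; move -13/12*x_2 to the remainder.
  leading term 1: no divisor's leading term divides it; move 1/4 to the remainder.
  remainder 1/6*x_2**4 + 1/12*x_2**3 + 7/12*x_2**2 - 13/12*x_2 + 1/4 ≠ 0; add g_5 = 1/6*x_2**4 + 1/12*x_2**3 + 7/12*x_2**2 - 13/12*x_2 + 1/4 to the basis.

The other S-polynomials (S(f_1,g_4), S(f_2,g_4), S(g_3,g_4), S(f_1,g_5), S(f_2,g_5), S(g_3,g_5), S(g_4,g_5)) all reduce to 0 modulo the current basis, so we have a Gröbner basis.
Inter-reduce: drop elements whose leading term is divisible by another's, tail-reduce, and make monic.

G = {x_1 - 1/6*x_2**3 - 1/12*x_2**2 - 1/12*x_2 + 4/3, x_2**4 + 1/2*x_2**3 + 7/2*x_2**2 - 13/2*x_2 + 3/2}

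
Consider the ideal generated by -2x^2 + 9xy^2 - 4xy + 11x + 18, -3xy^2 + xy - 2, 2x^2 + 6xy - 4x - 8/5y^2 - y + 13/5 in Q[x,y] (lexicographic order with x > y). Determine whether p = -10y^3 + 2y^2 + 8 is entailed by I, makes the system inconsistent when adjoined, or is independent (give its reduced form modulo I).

First compute the reduced Gröbner basis of I by Buchberger's algorithm.
f_1 = -2x^2 + 9xy^2 - 4xy + 11x + 18, LT = x^2.
f_2 = -3xy^2 + xy - 2, LT = xy^2.
f_3 = 2x^2 + 6xy - 4x - 8/5y^2 - y + 13/5, LT = x^2.

S(f_1,f_2): lcm = x^2y^2. S = 1/3x^2y - 9/2xy^4 + 2xy^3 - 11/2xy^2 - 2/3x - 9y^2.
  reduce S modulo (f_1, f_2, f_3):
  remainder -2/3x - 6y^2 + 5/3y + 11/3 ≠ 0; add h_4 = -2/3x - 6y^2 + 5/3y + 11/3 to the basis.

S(f_1,f_3): lcm = x^2. S = -9/2xy^2 - xy - 7/2x + 4/5y^2 + 1/2y - 103/10.
  reduce S modulo (f_1, f_2, f_3, h_4):
  remainder 45/2y^3 + 521/20y^2 - 22y - 531/20 ≠ 0; add h_5 = 45/2y^3 + 521/20y^2 - 22y - 531/20 to the basis.

S(f_2,f_3): lcm = x^2y^2. S = -1/3x^2y - 3xy^3 + 2xy^2 + 2/3x + 4/5y^4 + 1/2y^3 - 13/10y^2.
  reduce S modulo (f_1, f_2, f_3, h_4, h_5):
  remainder -24995111/1012500y^2 + 704759/101250y + 664723/37500 ≠ 0; add h_6 = -24995111/1012500y^2 + 704759/101250y + 664723/37500 to the basis.

S(f_2,h_4): lcm = xy^2. S = -1/3xy - 9y^4 + 5/2y^3 + 11/2y^2 + 2/3.
  reduce S modulo (f_1, f_2, f_3, h_4, h_5, h_6):
  remainder -243668884/74985333y + 243668884/74985333 ≠ 0; add h_7 = -243668884/74985333y + 243668884/74985333 to the basis.

The other S-polynomials (S(f_1,h_4), S(f_3,h_4), S(f_1,h_5), S(f_2,h_5), S(f_3,h_5), S(h_4,h_5), S(f_1,h_6), S(f_2,h_6), S(f_3,h_6), S(h_4,h_6), S(h_5,h_6), S(f_1,h_7), S(f_2,h_7), S(f_3,h_7), S(h_4,h_7), S(h_5,h_7), S(h_6,h_7)) all reduce to 0 modulo the current basis, so we have a Gröbner basis.
Inter-reduce: drop elements whose leading term is divisible by another's, tail-reduce, and make monic.
Reduced Gröbner basis: {x + 1, y - 1}.
Label its elements g_1 = x + 1, g_2 = y - 1.

Reduce p = -10y^3 + 2y^2 + 8 modulo G:
  leading term y^3: subtract (-10y^2)·g_2 from -10y^3 + 2y^2 + 8 → -8y^2 + 8
  leading term y^2: subtract (-8y)·g_2 from -8y^2 + 8 → -8y + 8
  leading term y: subtract (-8)·g_2 from -8y + 8 → 0
  normal form = 0.
Since the normal form is 0, p ∈ I.

The remainder on division by a Gröbner basis is unique — it is the normal form.

-10y^3 + 2y^2 + 8 lies in I (it reduces to 0).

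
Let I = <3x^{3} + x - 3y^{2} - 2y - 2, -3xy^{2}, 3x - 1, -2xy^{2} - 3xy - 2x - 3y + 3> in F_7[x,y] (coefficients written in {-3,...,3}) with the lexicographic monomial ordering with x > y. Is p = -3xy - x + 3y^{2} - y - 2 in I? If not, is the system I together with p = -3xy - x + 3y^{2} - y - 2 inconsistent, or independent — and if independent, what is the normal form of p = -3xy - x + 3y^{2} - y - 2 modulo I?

-3xy - x + 3y^{2} - y - 2 lies in I (it reduces to 0).

First compute the reduced Gröbner basis of I by Buchberger's algorithm.
f_1 = 3x^{3} + x - 3y^{2} - 2y - 2, LT = x^{3}.
f_2 = -3xy^{2}, LT = xy^{2}.
f_3 = 3x - 1, LT = x.
f_4 = -2xy^{2} - 3xy - 2x - 3y + 3, LT = xy^{2}.

S(f_1,f_2): lcm = x^{3}y^{2}. S = -2xy^{2} - y^{4} - 3y^{3} - 3y^{2}.
  leading term xy^{2}: subtract (3)·f_2 from -2xy^{2} - y^{4} - 3y^{3} - 3y^{2} → -y^{4} - 3y^{3} - 3y^{2}
  leading term y^{4}: no divisor's leading term divides it; move -y^{4} to the remainder.
  leading term y^{3}: no divisor's leading term divides it; move -3y^{3} to the remainder.
  leading term y^{2}: no divisor's leading term divides it; move -3y^{2} to the remainder.
  remainder -y^{4} - 3y^{3} - 3y^{2} ≠ 0; add h_5 = -y^{4} - 3y^{3} - 3y^{2} to the basis.

S(f_1,f_3): lcm = x^{3}. S = -2x^{2} - 2x - y^{2} - 3y - 3.
  leading term x^{2}: subtract (-3x)·f_3 from -2x^{2} - 2x - y^{2} - 3y - 3 → 2x - y^{2} - 3y - 3
  leading term x: subtract (3)·f_3 from 2x - y^{2} - 3y - 3 → -y^{2} - 3y
  leading term y^{2}: no divisor's leading term divides it; move -y^{2} to the remainder.
  leading term y: no divisor's leading term divides it; move -3y to the remainder.
  remainder -y^{2} - 3y ≠ 0; add h_6 = -y^{2} - 3y to the basis.

S(f_1,f_4): lcm = x^{3}y^{2}. S = 2x^{3}y - x^{3} + 2x^{2}y - 2x^{2} - 2xy^{2} - y^{4} - 3y^{3} - 3y^{2}.
  leading term x^{3}y: subtract (3y)·f_1 from 2x^{3}y - x^{3} + 2x^{2}y - 2x^{2} - 2xy^{2} - y^{4} - 3y^{3} - 3y^{2} → -x^{3} + 2x^{2}y - 2x^{2} - 2xy^{2} - 3xy - y^{4} - y^{3} + 3y^{2} - y
  leading term x^{3}: subtract (2)·f_1 from -x^{3} + 2x^{2}y - 2x^{2} - 2xy^{2} - 3xy - y^{4} - y^{3} + 3y^{2} - y → 2x^{2}y - 2x^{2} - 2xy^{2} - 3xy - 2x - y^{4} - y^{3} + 2y^{2} + 3y - 3
  leading term x^{2}y: subtract (3xy)·f_3 from 2x^{2}y - 2x^{2} - 2xy^{2} - 3xy - 2x - y^{4} - y^{3} + 2y^{2} + 3y - 3 → -2x^{2} - 2xy^{2} - 2x - y^{4} - y^{3} + 2y^{2} + 3y - 3
  leading term x^{2}: subtract (-3x)·f_3 from -2x^{2} - 2xy^{2} - 2x - y^{4} - y^{3} + 2y^{2} + 3y - 3 → -2xy^{2} + 2x - y^{4} - y^{3} + 2y^{2} + 3y - 3
  leading term xy^{2}: subtract (3)·f_2 from -2xy^{2} + 2x - y^{4} - y^{3} + 2y^{2} + 3y - 3 → 2x - y^{4} - y^{3} + 2y^{2} + 3y - 3
  leading term x: subtract (3)·f_3 from 2x - y^{4} - y^{3} + 2y^{2} + 3y - 3 → -y^{4} - y^{3} + 2y^{2} + 3y
  leading term y^{4}: subtract (1)·h_5 from -y^{4} - y^{3} + 2y^{2} + 3y → 2y^{3} - 2y^{2} + 3y
  leading term y^{3}: subtract (-2y)·h_6 from 2y^{3} - 2y^{2} + 3y → -y^{2} + 3y
  leading term y^{2}: subtract (1)·h_6 from -y^{2} + 3y → -y
  leading term y: no divisor's leading term divides it; move -y to the remainder.
  remainder -y ≠ 0; add h_7 = -y to the basis.

The other S-polynomials (S(f_2,f_3), S(f_2,f_4), S(f_3,f_4), S(f_1,h_5), S(f_2,h_5), S(f_3,h_5), S(f_4,h_5), S(f_1,h_6), S(f_2,h_6), S(f_3,h_6), S(f_4,h_6), S(h_5,h_6), S(f_1,h_7), S(f_2,h_7), S(f_3,h_7), S(f_4,h_7), S(h_5,h_7), S(h_6,h_7)) all reduce to 0 modulo the current basis, so we have a Gröbner basis.
Inter-reduce: drop elements whose leading term is divisible by another's, tail-reduce, and make monic.
Reduced Gröbner basis: {x + 2, y}.
Label its elements g_1 = x + 2, g_2 = y.

Reduce p = -3xy - x + 3y^{2} - y - 2 modulo G:
  leading term xy: subtract (-3y)·g_1 from -3xy - x + 3y^{2} - y - 2 → -x + 3y^{2} - 2y - 2
  leading term x: subtract (-1)·g_1 from -x + 3y^{2} - 2y - 2 → 3y^{2} - 2y
  leading term y^{2}: subtract (3y)·g_2 from 3y^{2} - 2y → -2y
  leading term y: subtract (-2)·g_2 from -2y → 0
  normal form = 0.
Since the normal form is 0, p ∈ I.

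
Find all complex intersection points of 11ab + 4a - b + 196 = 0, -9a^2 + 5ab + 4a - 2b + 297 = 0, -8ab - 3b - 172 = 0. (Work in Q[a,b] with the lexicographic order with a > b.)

{(5, -4)}

Compute a lex Gröbner basis by Buchberger's algorithm.
f_1 = 11ab + 4a - b + 196, LT = ab.
f_2 = -9a^2 + 5ab + 4a - 2b + 297, LT = a^2.
f_3 = -8ab - 3b - 172, LT = ab.

S(f_1,f_2): lcm = a^2b. S = 4/11a^2 + 5/9ab^2 + 35/99ab + 196/11a - 2/9b^2 + 33b.
  leading term a^2: subtract (-4/99)·f_2 from 4/11a^2 + 5/9ab^2 + 35/99ab + 196/11a - 2/9b^2 + 33b → 5/9ab^2 + 5/9ab + 1780/99a - 2/9b^2 + 3259/99b + 12
  leading term ab^2: subtract (5/99b)·f_1 from 5/9ab^2 + 5/9ab + 1780/99a - 2/9b^2 + 3259/99b + 12 → 35/99ab + 1780/99a - 17/99b^2 + 2279/99b + 12
  leading term ab: subtract (35/1089)·f_1 from 35/99ab + 1780/99a - 17/99b^2 + 2279/99b + 12 → 2160/121a - 17/99b^2 + 8368/363b + 6208/1089
  leading term a: no divisor's leading term divides it; move 2160/121a to the remainder.
  leading term b^2: no divisor's leading term divides it; move -17/99b^2 to the remainder.
  leading term b: no divisor's leading term divides it; move 8368/363b to the remainder.
  leading term 1: no divisor's leading term divides it; move 6208/1089 to the remainder.
  remainder 2160/121a - 17/99b^2 + 8368/363b + 6208/1089 ≠ 0; add h_4 = 2160/121a - 17/99b^2 + 8368/363b + 6208/1089 to the basis.

S(f_1,f_3): lcm = ab. S = 4/11a - 41/88b - 81/22.
  leading term a: subtract (11/540)·h_4 from 4/11a - 41/88b - 81/22 → 17/4860b^2 - 3031/3240b - 9229/2430
  leading term b^2: no divisor's leading term divides it; move 17/4860b^2 to the remainder.
  leading term b: no divisor's leading term divides it; move -3031/3240b to the remainder.
  leading term 1: no divisor's leading term divides it; move -9229/2430 to the remainder.
  remainder 17/4860b^2 - 3031/3240b - 9229/2430 ≠ 0; add h_5 = 17/4860b^2 - 3031/3240b - 9229/2430 to the basis.

S(f_2,f_3): lcm = a^2b. S = -5/9ab^2 - 59/72ab - 43/2a + 2/9b^2 - 33b.
  leading term ab^2: subtract (-5/99b)·f_1 from -5/9ab^2 - 59/72ab - 43/2a + 2/9b^2 - 33b → -163/264ab - 43/2a + 17/99b^2 - 2287/99b
  leading term ab: subtract (-163/2904)·f_1 from -163/264ab - 43/2a + 17/99b^2 - 2287/99b → -7723/363a + 17/99b^2 - 201745/8712b + 7987/726
  leading term a: subtract (-7723/6480)·h_4 from -7723/363a + 17/99b^2 - 201745/8712b + 7987/726 → -1921/58320b^2 + 461587/106920b + 1427023/80190
  leading term b^2: subtract (-113/12)·h_5 from -1921/58320b^2 + 461587/106920b + 1427023/80190 → -14231/3168b - 14231/792
  leading term b: no divisor's leading term divides it; move -14231/3168b to the remainder.
  leading term 1: no divisor's leading term divides it; move -14231/792 to the remainder.
  remainder -14231/3168b - 14231/792 ≠ 0; add h_6 = -14231/3168b - 14231/792 to the basis.

The other S-polynomials (S(f_1,h_4), S(f_2,h_4), S(f_3,h_4), S(f_1,h_5), S(f_2,h_5), S(f_3,h_5), S(h_4,h_5), S(f_1,h_6), S(f_2,h_6), S(f_3,h_6), S(h_4,h_6), S(h_5,h_6)) all reduce to 0 modulo the current basis, so we have a Gröbner basis.
Inter-reduce: drop elements whose leading term is divisible by another's, tail-reduce, and make monic.
Reduced Gröbner basis: {a - 5, b + 4}.

From the last basis element, b + 4 = 0, so b takes values in {-4}. Each choice, substituted upward through the basis, yields the corresponding point(s) of the solution set.
  b = -4: the earlier basis element becomes a - 5 = 0, giving a = 5 — point (5, -4).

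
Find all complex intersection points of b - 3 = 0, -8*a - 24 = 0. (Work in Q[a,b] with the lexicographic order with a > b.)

{(-3, 3)}

Compute a lex Gröbner basis by Buchberger's algorithm.
f_1 = b - 3, LT = b.
f_2 = -8*a - 24, LT = a.

The S-polynomials (S(f_1,f_2)) all reduce to 0 modulo the current basis, so we have a Gröbner basis.
Inter-reduce: drop elements whose leading term is divisible by another's, tail-reduce, and make monic.
Reduced Gröbner basis: {a + 3, b - 3}.

From the last basis element, b - 3 = 0, so b takes values in {3}. Each choice, substituted upward through the basis, yields the corresponding point(s) of the solution set.
  b = 3: the earlier basis element becomes a + 3 = 0, giving a = -3 — point (-3, 3).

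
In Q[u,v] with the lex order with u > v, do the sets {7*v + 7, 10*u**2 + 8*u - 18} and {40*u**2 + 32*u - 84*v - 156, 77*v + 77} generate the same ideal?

For a fixed monomial order, each ideal has a unique reduced Gröbner basis; comparing bases decides equality.
Buchberger on the first generating set:
f_1 = 7*v + 7, LT = v.
f_2 = 10*u**2 + 8*u - 18, LT = u**2.

The S-polynomials (S(f_1,f_2)) all reduce to 0 modulo the current basis, so we have a Gröbner basis.
Inter-reduce: drop elements whose leading term is divisible by another's, tail-reduce, and make monic.
Reduced Gröbner basis: {u**2 + 4/5*u - 9/5, v + 1}.

Buchberger on the second generating set:
h_1 = 40*u**2 + 32*u - 84*v - 156, LT = u**2.
h_2 = 77*v + 77, LT = v.

The S-polynomials (S(h_1,h_2)) all reduce to 0 modulo the current basis, so we have a Gröbner basis.
Inter-reduce: drop elements whose leading term is divisible by another's, tail-reduce, and make monic.
Reduced Gröbner basis: {u**2 + 4/5*u - 9/5, v + 1}.

These coincide, so the ideals are equal.

Yes, the ideals are equal.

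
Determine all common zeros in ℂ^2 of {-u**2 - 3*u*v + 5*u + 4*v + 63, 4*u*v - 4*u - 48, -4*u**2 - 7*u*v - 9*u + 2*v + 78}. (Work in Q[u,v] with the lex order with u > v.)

{(-3, -3)}

Compute a lex Gröbner basis by Buchberger's algorithm.
f_1 = -u**2 - 3*u*v + 5*u + 4*v + 63, LT = u**2.
f_2 = 4*u*v - 4*u - 48, LT = u*v.
f_3 = -4*u**2 - 7*u*v - 9*u + 2*v + 78, LT = u**2.

S(f_1,f_2): lcm = u**2*v. S = u**2 + 3*u*v**2 - 5*u*v + 12*u - 4*v**2 - 63*v.
  leading term u**2: subtract (-1)·f_1 from u**2 + 3*u*v**2 - 5*u*v + 12*u - 4*v**2 - 63*v → 3*u*v**2 - 8*u*v + 17*u - 4*v**2 - 59*v + 63
  leading term u*v**2: subtract (3/4*v)·f_2 from 3*u*v**2 - 8*u*v + 17*u - 4*v**2 - 59*v + 63 → -5*u*v + 17*u - 4*v**2 - 23*v + 63
  leading term u*v: subtract (-5/4)·f_2 from -5*u*v + 17*u - 4*v**2 - 23*v + 63 → 12*u - 4*v**2 - 23*v + 3
  leading term u: no divisor's leading term divides it; move 12*u to the remainder.
  leading term v**2: no divisor's leading term divides it; move -4*v**2 to the remainder.
  leading term v: no divisor's leading term divides it; move -23*v to the remainder.
  leading term 1: no divisor's leading term divides it; move 3 to the remainder.
  remainder 12*u - 4*v**2 - 23*v + 3 ≠ 0; add h_4 = 12*u - 4*v**2 - 23*v + 3 to the basis.

S(f_1,f_3): lcm = u**2. S = 5/4*u*v - 29/4*u - 7/2*v - 87/2.
  leading term u*v: subtract (5/16)·f_2 from 5/4*u*v - 29/4*u - 7/2*v - 87/2 → -6*u - 7/2*v - 57/2
  leading term u: subtract (-1/2)·h_4 from -6*u - 7/2*v - 57/2 → -2*v**2 - 15*v - 27
  leading term v**2: no divisor's leading term divides it; move -2*v**2 to the remainder.
  leading term v: no divisor's leading term divides it; move -15*v to the remainder.
  leading term 1: no divisor's leading term divides it; move -27 to the remainder.
  remainder -2*v**2 - 15*v - 27 ≠ 0; add h_5 = -2*v**2 - 15*v - 27 to the basis.

S(f_2,f_3): lcm = u**2*v. S = -u**2 - 7/4*u*v**2 - 9/4*u*v - 12*u + 1/2*v**2 + 39/2*v.
  leading term u**2: subtract (1)·f_1 from -u**2 - 7/4*u*v**2 - 9/4*u*v - 12*u + 1/2*v**2 + 39/2*v → -7/4*u*v**2 + 3/4*u*v - 17*u + 1/2*v**2 + 31/2*v - 63
  leading term u*v**2: subtract (-7/16*v)·f_2 from -7/4*u*v**2 + 3/4*u*v - 17*u + 1/2*v**2 + 31/2*v - 63 → -u*v - 17*u + 1/2*v**2 - 11/2*v - 63
  leading term u*v: subtract (-1/4)·f_2 from -u*v - 17*u + 1/2*v**2 - 11/2*v - 63 → -18*u + 1/2*v**2 - 11/2*v - 75
  leading term u: subtract (-3/2)·h_4 from -18*u + 1/2*v**2 - 11/2*v - 75 → -11/2*v**2 - 40*v - 141/2
  leading term v**2: subtract (11/4)·h_5 from -11/2*v**2 - 40*v - 141/2 → 5/4*v + 15/4
  leading term v: no divisor's leading term divides it; move 5/4*v to the remainder.
  leading term 1: no divisor's leading term divides it; move 15/4 to the remainder.
  remainder 5/4*v + 15/4 ≠ 0; add h_6 = 5/4*v + 15/4 to the basis.

The other S-polynomials (S(f_1,h_4), S(f_2,h_4), S(f_3,h_4), S(f_1,h_5), S(f_2,h_5), S(f_3,h_5), S(h_4,h_5), S(f_1,h_6), S(f_2,h_6), S(f_3,h_6), S(h_4,h_6), S(h_5,h_6)) all reduce to 0 modulo the current basis, so we have a Gröbner basis.
Inter-reduce: drop elements whose leading term is divisible by another's, tail-reduce, and make monic.
Reduced Gröbner basis: {u + 3, v + 3}.

Since the basis is lex-ordered, v + 3 is univariate in v. Its roots are {-3}. Back-substituting each root into the other basis elements fixes the other coordinates.
  v = -3: the earlier basis element becomes u + 3 = 0, giving u = -3 — point (-3, -3).
Each listed point satisfies every original equation (direct substitution).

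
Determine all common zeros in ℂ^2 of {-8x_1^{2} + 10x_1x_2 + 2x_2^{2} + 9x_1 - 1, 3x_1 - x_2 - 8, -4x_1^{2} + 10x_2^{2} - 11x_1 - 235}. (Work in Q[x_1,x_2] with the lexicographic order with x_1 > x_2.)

{(1, -5)}

Compute a lex Gröbner basis by Buchberger's algorithm.
f_1 = -8x_1^{2} + 10x_1x_2 + 9x_1 + 2x_2^{2} - 1, LT = x_1^{2}.
f_2 = 3x_1 - x_2 - 8, LT = x_1.
f_3 = -4x_1^{2} - 11x_1 + 10x_2^{2} - 235, LT = x_1^{2}.

S(f_1,f_2): lcm = x_1^{2}. S = -\tfrac{11}{12}x_1x_2 + \tfrac{37}{24}x_1 - \tfrac{1}{4}x_2^{2} + \tfrac{1}{8}.
  leading term x_1x_2: subtract (-\tfrac{11}{36}x_2)·f_2 from -\tfrac{11}{12}x_1x_2 + \tfrac{37}{24}x_1 - \tfrac{1}{4}x_2^{2} + \tfrac{1}{8} → \tfrac{37}{24}x_1 - \tfrac{5}{9}x_2^{2} - \tfrac{22}{9}x_2 + \tfrac{1}{8}
  leading term x_1: subtract (\tfrac{37}{72})·f_2 from \tfrac{37}{24}x_1 - \tfrac{5}{9}x_2^{2} - \tfrac{22}{9}x_2 + \tfrac{1}{8} → -\tfrac{5}{9}x_2^{2} - \tfrac{139}{72}x_2 + \tfrac{305}{72}
  leading term x_2^{2}: no divisor's leading term divides it; move -\tfrac{5}{9}x_2^{2} to the remainder.
  leading term x_2: no divisor's leading term divides it; move -\tfrac{139}{72}x_2 to the remainder.
  leading term 1: no divisor's leading term divides it; move \tfrac{305}{72} to the remainder.
  remainder -\tfrac{5}{9}x_2^{2} - \tfrac{139}{72}x_2 + \tfrac{305}{72} ≠ 0; add h_4 = -\tfrac{5}{9}x_2^{2} - \tfrac{139}{72}x_2 + \tfrac{305}{72} to the basis.

S(f_1,f_3): lcm = x_1^{2}. S = -\tfrac{5}{4}x_1x_2 - \tfrac{31}{8}x_1 + \tfrac{9}{4}x_2^{2} - \tfrac{469}{8}.
  leading term x_1x_2: subtract (-\tfrac{5}{12}x_2)·f_2 from -\tfrac{5}{4}x_1x_2 - \tfrac{31}{8}x_1 + \tfrac{9}{4}x_2^{2} - \tfrac{469}{8} → -\tfrac{31}{8}x_1 + \tfrac{11}{6}x_2^{2} - \tfrac{10}{3}x_2 - \tfrac{469}{8}
  leading term x_1: subtract (-\tfrac{31}{24})·f_2 from -\tfrac{31}{8}x_1 + \tfrac{11}{6}x_2^{2} - \tfrac{10}{3}x_2 - \tfrac{469}{8} → \tfrac{11}{6}x_2^{2} - \tfrac{37}{8}x_2 - \tfrac{1655}{24}
  leading term x_2^{2}: subtract (-\tfrac{33}{10})·h_4 from \tfrac{11}{6}x_2^{2} - \tfrac{37}{8}x_2 - \tfrac{1655}{24} → -\tfrac{2639}{240}x_2 - \tfrac{2639}{48}
  leading term x_2: no divisor's leading term divides it; move -\tfrac{2639}{240}x_2 to the remainder.
  leading term 1: no divisor's leading term divides it; move -\tfrac{2639}{48} to the remainder.
  remainder -\tfrac{2639}{240}x_2 - \tfrac{2639}{48} ≠ 0; add h_5 = -\tfrac{2639}{240}x_2 - \tfrac{2639}{48} to the basis.

The other S-polynomials (S(f_2,f_3), S(f_1,h_4), S(f_2,h_4), S(f_3,h_4), S(f_1,h_5), S(f_2,h_5), S(f_3,h_5), S(h_4,h_5)) all reduce to 0 modulo the current basis, so we have a Gröbner basis.
Inter-reduce: drop elements whose leading term is divisible by another's, tail-reduce, and make monic.
Reduced Gröbner basis: {x_1 - 1, x_2 + 5}.

Since the basis is lex-ordered, x_2 + 5 is univariate in x_2. Its roots are {-5}. Back-substituting each root into the other basis elements fixes the other coordinates.
  x_2 = -5: the earlier basis element becomes x_1 - 1 = 0, giving x_1 = 1 — point (1, -5).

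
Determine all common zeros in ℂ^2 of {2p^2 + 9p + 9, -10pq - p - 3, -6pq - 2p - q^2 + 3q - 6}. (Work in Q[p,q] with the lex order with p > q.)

Compute a lex Gröbner basis by Buchberger's algorithm.
f_1 = 2p^2 + 9p + 9, LT = p^2.
f_2 = -10pq - p - 3, LT = pq.
f_3 = -6pq - 2p - q^2 + 3q - 6, LT = pq.

S(f_1,f_2): lcm = p^2q. S = -1/10p^2 + 9/2pq - 3/10p + 9/2q.
  leading term p^2: subtract (-1/20)·f_1 from -1/10p^2 + 9/2pq - 3/10p + 9/2q → 9/2pq + 3/20p + 9/2q + 9/20
  leading term pq: subtract (-9/20)·f_2 from 9/2pq + 3/20p + 9/2q + 9/20 → -3/10p + 9/2q - 9/10
  leading term p: no divisor's leading term divides it; move -3/10p to the remainder.
  leading term q: no divisor's leading term divides it; move 9/2q to the remainder.
  leading term 1: no divisor's leading term divides it; move -9/10 to the remainder.
  remainder -3/10p + 9/2q - 9/10 ≠ 0; add h_4 = -3/10p + 9/2q - 9/10 to the basis.

S(f_1,f_3): lcm = p^2q. S = -1/3p^2 - 1/6pq^2 + 5pq - p + 9/2q.
  leading term p^2: subtract (-1/6)·f_1 from -1/3p^2 - 1/6pq^2 + 5pq - p + 9/2q → -1/6pq^2 + 5pq + 1/2p + 9/2q + 3/2
  leading term pq^2: subtract (1/60q)·f_2 from -1/6pq^2 + 5pq + 1/2p + 9/2q + 3/2 → 301/60pq + 1/2p + 91/20q + 3/2
  leading term pq: subtract (-301/600)·f_2 from 301/60pq + 1/2p + 91/20q + 3/2 → -1/600p + 91/20q - 1/200
  leading term p: subtract (1/180)·h_4 from -1/600p + 91/20q - 1/200 → 181/40q
  leading term q: no divisor's leading term divides it; move 181/40q to the remainder.
  remainder 181/40q ≠ 0; add h_5 = 181/40q to the basis.

The other S-polynomials (S(f_2,f_3), S(f_1,h_4), S(f_2,h_4), S(f_3,h_4), S(f_1,h_5), S(f_2,h_5), S(f_3,h_5), S(h_4,h_5)) all reduce to 0 modulo the current basis, so we have a Gröbner basis.
Inter-reduce: drop elements whose leading term is divisible by another's, tail-reduce, and make monic.
Reduced Gröbner basis: {p + 3, q}.

Since the basis is lex-ordered, q is univariate in q. Its roots are {0}. Back-substituting each root into the other basis elements fixes the other coordinates.
  q = 0: the earlier basis element becomes p + 3 = 0, giving p = -3 — point (-3, 0).
Each listed point satisfies every original equation (direct substitution).

{(-3, 0)}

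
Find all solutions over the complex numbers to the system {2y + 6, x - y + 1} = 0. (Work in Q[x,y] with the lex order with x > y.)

Compute a lex Gröbner basis by Buchberger's algorithm.
f_1 = 2y + 6, LT = y.
f_2 = x - y + 1, LT = x.

The S-polynomials (S(f_1,f_2)) all reduce to 0 modulo the current basis, so we have a Gröbner basis.
Inter-reduce: drop elements whose leading term is divisible by another's, tail-reduce, and make monic.
Reduced Gröbner basis: {x + 4, y + 3}.

The lex basis is triangular: the last element involves only y. Solving y + 3 = 0 gives y ∈ {-3}; substituting each value into the earlier elements determines the remaining variables.
  y = -3: the earlier basis element becomes x + 4 = 0, giving x = -4 — point (-4, -3).
A lex Gröbner basis triangularizes the system, enabling back-substitution.

{(-4, -3)}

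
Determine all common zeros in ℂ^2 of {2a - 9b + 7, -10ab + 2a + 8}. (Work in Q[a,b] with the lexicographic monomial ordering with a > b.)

Compute a lex Gröbner basis by Buchberger's algorithm.
f_1 = 2a - 9b + 7, LT = a.
f_2 = -10ab + 2a + 8, LT = ab.

S(f_1,f_2): lcm = ab. S = 1/5a - 9/2b^2 + 7/2b + 4/5.
  leading term a: subtract (1/10)·f_1 from 1/5a - 9/2b^2 + 7/2b + 4/5 → -9/2b^2 + 22/5b + 1/10
  leading term b^2: no divisor's leading term divides it; move -9/2b^2 to the remainder.
  leading term b: no divisor's leading term divides it; move 22/5b to the remainder.
  leading term 1: no divisor's leading term divides it; move 1/10 to the remainder.
  remainder -9/2b^2 + 22/5b + 1/10 ≠ 0; add h_3 = -9/2b^2 + 22/5b + 1/10 to the basis.

The other S-polynomials (S(f_1,h_3), S(f_2,h_3)) all reduce to 0 modulo the current basis, so we have a Gröbner basis.
Inter-reduce: drop elements whose leading term is divisible by another's, tail-reduce, and make monic.
Reduced Gröbner basis: {a - 9/2b + 7/2, b^2 - 44/45b - 1/45}.

The lex basis is triangular: the last element involves only b. Solving b^2 - 44/45b - 1/45 = 0 gives b ∈ {-1/45, 1}; substituting each value into the earlier elements determines the remaining variables.
  b = -1/45: the earlier basis element becomes a + 18/5 = 0, giving a = -18/5 — point (-18/5, -1/45).
  b = 1: the earlier basis element becomes a - 1 = 0, giving a = 1 — point (1, 1).
Check: every point annihilates each of the original generators.
This is the nonlinear analogue of row-reducing a linear system.

{(-18/5, -1/45), (1, 1)}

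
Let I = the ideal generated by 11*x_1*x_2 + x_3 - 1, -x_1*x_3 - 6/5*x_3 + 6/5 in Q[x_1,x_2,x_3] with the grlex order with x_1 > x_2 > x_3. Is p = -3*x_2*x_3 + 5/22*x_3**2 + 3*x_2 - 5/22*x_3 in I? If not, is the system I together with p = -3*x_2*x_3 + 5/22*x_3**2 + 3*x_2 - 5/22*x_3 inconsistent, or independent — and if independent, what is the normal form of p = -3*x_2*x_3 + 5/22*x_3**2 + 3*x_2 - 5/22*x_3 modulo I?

First compute the reduced Gröbner basis of I by Buchberger's algorithm.
f_1 = 11*x_1*x_2 + x_3 - 1, LT = x_1*x_2.
f_2 = -x_1*x_3 - 6/5*x_3 + 6/5, LT = x_1*x_3.

S(f_1,f_2): lcm = x_1*x_2*x_3. S = -6/5*x_2*x_3 + 1/11*x_3**2 + 6/5*x_2 - 1/11*x_3.
  leading term x_2*x_3: no divisor's leading term divides it; move -6/5*x_2*x_3 to the remainder.
  leading term x_3**2: no divisor's leading term divides it; move 1/11*x_3**2 to the remainder.
  leading term x_2: no divisor's leading term divides it; move 6/5*x_2 to the remainder.
  leading term x_3: no divisor's leading term divides it; move -1/11*x_3 to the remainder.
  remainder -6/5*x_2*x_3 + 1/11*x_3**2 + 6/5*x_2 - 1/11*x_3 ≠ 0; add h_3 = -6/5*x_2*x_3 + 1/11*x_3**2 + 6/5*x_2 - 1/11*x_3 to the basis.

The other S-polynomials (S(f_1,h_3), S(f_2,h_3)) all reduce to 0 modulo the current basis, so we have a Gröbner basis.
Inter-reduce: drop elements whose leading term is divisible by another's, tail-reduce, and make monic.
Reduced Gröbner basis: {x_1*x_2 + 1/11*x_3 - 1/11, x_1*x_3 + 6/5*x_3 - 6/5, x_2*x_3 - 5/66*x_3**2 - x_2 + 5/66*x_3}.
Label its elements g_1 = x_1*x_2 + 1/11*x_3 - 1/11, g_2 = x_1*x_3 + 6/5*x_3 - 6/5, g_3 = x_2*x_3 - 5/66*x_3**2 - x_2 + 5/66*x_3.

Reduce p = -3*x_2*x_3 + 5/22*x_3**2 + 3*x_2 - 5/22*x_3 modulo G:
  leading term x_2*x_3: subtract (-3)·g_3 from -3*x_2*x_3 + 5/22*x_3**2 + 3*x_2 - 5/22*x_3 → 0
  normal form = 0.
Since the normal form is 0, p ∈ I.

The remainder on division by a Gröbner basis is unique — it is the normal form.

-3*x_2*x_3 + 5/22*x_3**2 + 3*x_2 - 5/22*x_3 lies in I (it reduces to 0).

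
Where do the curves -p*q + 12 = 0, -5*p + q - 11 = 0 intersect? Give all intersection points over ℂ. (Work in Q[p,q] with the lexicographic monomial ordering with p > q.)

{(-3, -4), (4/5, 15)}

Compute a lex Gröbner basis by Buchberger's algorithm.
f_1 = -p*q + 12, LT = p*q.
f_2 = -5*p + q - 11, LT = p.

S(f_1,f_2): lcm = p*q. S = 1/5*q**2 - 11/5*q - 12.
  leading term q**2: no divisor's leading term divides it; move 1/5*q**2 to the remainder.
  leading term q: no divisor's leading term divides it; move -11/5*q to the remainder.
  leading term 1: no divisor's leading term divides it; move -12 to the remainder.
  remainder 1/5*q**2 - 11/5*q - 12 ≠ 0; add h_3 = 1/5*q**2 - 11/5*q - 12 to the basis.

The other S-polynomials (S(f_1,h_3), S(f_2,h_3)) all reduce to 0 modulo the current basis, so we have a Gröbner basis.
Inter-reduce: drop elements whose leading term is divisible by another's, tail-reduce, and make monic.
Reduced Gröbner basis: {p - 1/5*q + 11/5, q**2 - 11*q - 60}.

The lex basis is triangular: the last element involves only q. Solving q**2 - 11*q - 60 = 0 gives q ∈ {-4, 15}; substituting each value into the earlier elements determines the remaining variables.
  q = -4: the earlier basis element becomes p + 3 = 0, giving p = -3 — point (-3, -4).
  q = 15: the earlier basis element becomes p - 4/5 = 0, giving p = 4/5 — point (4/5, 15).
Each listed point satisfies every original equation (direct substitution).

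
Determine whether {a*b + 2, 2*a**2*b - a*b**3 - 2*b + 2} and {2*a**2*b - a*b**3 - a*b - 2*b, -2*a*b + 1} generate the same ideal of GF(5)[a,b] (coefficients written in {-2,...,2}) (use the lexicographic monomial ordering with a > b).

Two ideals are equal iff their reduced Gröbner bases coincide (the reduced basis is unique for a fixed ordering).
Buchberger on the first generating set:
f_1 = a*b + 2, LT = a*b.
f_2 = 2*a**2*b - a*b**3 - 2*b + 2, LT = a**2*b.

S(f_1,f_2): lcm = a**2*b. S = -2*a*b**3 + 2*a + b - 1.
  reduce S modulo (f_1, f_2):
  remainder 2*a - b**2 + b - 1 ≠ 0; add g_3 = 2*a - b**2 + b - 1 to the basis.

S(f_1,g_3): lcm = a*b. S = -2*b**3 + 2*b**2 - 2*b + 2.
  reduce S modulo (f_1, f_2, g_3):
  remainder -2*b**3 + 2*b**2 - 2*b + 2 ≠ 0; add g_4 = -2*b**3 + 2*b**2 - 2*b + 2 to the basis.

The other S-polynomials (S(f_2,g_3), S(f_1,g_4), S(f_2,g_4), S(g_3,g_4)) all reduce to 0 modulo the current basis, so we have a Gröbner basis.
Inter-reduce: drop elements whose leading term is divisible by another's, tail-reduce, and make monic.
Reduced Gröbner basis: {a + 2*b**2 - 2*b + 2, b**3 - b**2 + b - 1}.

Buchberger on the second generating set:
h_1 = 2*a**2*b - a*b**3 - a*b - 2*b, LT = a**2*b.
h_2 = -2*a*b + 1, LT = a*b.

S(h_1,h_2): lcm = a**2*b. S = 2*a*b**3 + 2*a*b - 2*a - b.
  reduce S modulo (h_1, h_2):
  remainder -2*a + b**2 - b + 1 ≠ 0; add k_3 = -2*a + b**2 - b + 1 to the basis.

S(h_2,k_3): lcm = a*b. S = -2*b**3 + 2*b**2 - 2*b + 2.
  reduce S modulo (h_1, h_2, k_3):
  remainder -2*b**3 + 2*b**2 - 2*b + 2 ≠ 0; add k_4 = -2*b**3 + 2*b**2 - 2*b + 2 to the basis.

The other S-polynomials (S(h_1,k_3), S(h_1,k_4), S(h_2,k_4), S(k_3,k_4)) all reduce to 0 modulo the current basis, so we have a Gröbner basis.
Inter-reduce: drop elements whose leading term is divisible by another's, tail-reduce, and make monic.
Reduced Gröbner basis: {a + 2*b**2 - 2*b + 2, b**3 - b**2 + b - 1}.

Same reduced basis, so the two generating sets span the same ideal.

Yes, the ideals are equal.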